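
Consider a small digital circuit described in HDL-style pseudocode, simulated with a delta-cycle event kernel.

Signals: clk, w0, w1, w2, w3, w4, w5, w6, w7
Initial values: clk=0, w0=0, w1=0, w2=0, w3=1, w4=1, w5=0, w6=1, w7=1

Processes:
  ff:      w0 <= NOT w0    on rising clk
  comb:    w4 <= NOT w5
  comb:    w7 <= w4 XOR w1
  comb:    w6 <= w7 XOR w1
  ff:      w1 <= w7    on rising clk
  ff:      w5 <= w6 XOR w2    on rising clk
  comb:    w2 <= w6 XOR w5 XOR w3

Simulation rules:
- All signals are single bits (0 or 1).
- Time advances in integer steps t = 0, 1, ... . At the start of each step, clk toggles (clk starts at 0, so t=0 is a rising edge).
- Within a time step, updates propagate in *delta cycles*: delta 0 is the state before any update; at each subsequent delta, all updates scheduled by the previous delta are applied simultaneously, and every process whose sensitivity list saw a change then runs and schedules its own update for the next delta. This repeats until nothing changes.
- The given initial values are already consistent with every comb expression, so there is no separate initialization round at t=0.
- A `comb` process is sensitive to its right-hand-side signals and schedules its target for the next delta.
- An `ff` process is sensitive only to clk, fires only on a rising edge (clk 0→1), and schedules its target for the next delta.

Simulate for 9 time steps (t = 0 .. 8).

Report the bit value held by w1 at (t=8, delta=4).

t0.Δ0 w7=1 w6=1 w1=0 w0=0 w2=0 w4=1 w3=1 w5=0 clk=0
t0.Δ1 w7=1 w6=1 w1=0 w0=0 w2=0 w4=1 w3=1 w5=0 clk=1
t0.Δ2 w7=1 w6=1 w1=1 w0=1 w2=0 w4=1 w3=1 w5=1 clk=1
t0.Δ3 w7=0 w6=0 w1=1 w0=1 w2=1 w4=0 w3=1 w5=1 clk=1
t0.Δ4 w7=1 w6=1 w1=1 w0=1 w2=0 w4=0 w3=1 w5=1 clk=1
t0.Δ5 w7=1 w6=0 w1=1 w0=1 w2=1 w4=0 w3=1 w5=1 clk=1
t0.Δ6 w7=1 w6=0 w1=1 w0=1 w2=0 w4=0 w3=1 w5=1 clk=1
t1.Δ0 w7=1 w6=0 w1=1 w0=1 w2=0 w4=0 w3=1 w5=1 clk=1
t1.Δ1 w7=1 w6=0 w1=1 w0=1 w2=0 w4=0 w3=1 w5=1 clk=0
t2.Δ0 w7=1 w6=0 w1=1 w0=1 w2=0 w4=0 w3=1 w5=1 clk=0
t2.Δ1 w7=1 w6=0 w1=1 w0=1 w2=0 w4=0 w3=1 w5=1 clk=1
t2.Δ2 w7=1 w6=0 w1=1 w0=0 w2=0 w4=0 w3=1 w5=0 clk=1
t2.Δ3 w7=1 w6=0 w1=1 w0=0 w2=1 w4=1 w3=1 w5=0 clk=1
t2.Δ4 w7=0 w6=0 w1=1 w0=0 w2=1 w4=1 w3=1 w5=0 clk=1
t2.Δ5 w7=0 w6=1 w1=1 w0=0 w2=1 w4=1 w3=1 w5=0 clk=1
t2.Δ6 w7=0 w6=1 w1=1 w0=0 w2=0 w4=1 w3=1 w5=0 clk=1
t3.Δ0 w7=0 w6=1 w1=1 w0=0 w2=0 w4=1 w3=1 w5=0 clk=1
t3.Δ1 w7=0 w6=1 w1=1 w0=0 w2=0 w4=1 w3=1 w5=0 clk=0
t4.Δ0 w7=0 w6=1 w1=1 w0=0 w2=0 w4=1 w3=1 w5=0 clk=0
t4.Δ1 w7=0 w6=1 w1=1 w0=0 w2=0 w4=1 w3=1 w5=0 clk=1
t4.Δ2 w7=0 w6=1 w1=0 w0=1 w2=0 w4=1 w3=1 w5=1 clk=1
t4.Δ3 w7=1 w6=0 w1=0 w0=1 w2=1 w4=0 w3=1 w5=1 clk=1
t4.Δ4 w7=0 w6=1 w1=0 w0=1 w2=0 w4=0 w3=1 w5=1 clk=1
t4.Δ5 w7=0 w6=0 w1=0 w0=1 w2=1 w4=0 w3=1 w5=1 clk=1
t4.Δ6 w7=0 w6=0 w1=0 w0=1 w2=0 w4=0 w3=1 w5=1 clk=1
t5.Δ0 w7=0 w6=0 w1=0 w0=1 w2=0 w4=0 w3=1 w5=1 clk=1
t5.Δ1 w7=0 w6=0 w1=0 w0=1 w2=0 w4=0 w3=1 w5=1 clk=0
t6.Δ0 w7=0 w6=0 w1=0 w0=1 w2=0 w4=0 w3=1 w5=1 clk=0
t6.Δ1 w7=0 w6=0 w1=0 w0=1 w2=0 w4=0 w3=1 w5=1 clk=1
t6.Δ2 w7=0 w6=0 w1=0 w0=0 w2=0 w4=0 w3=1 w5=0 clk=1
t6.Δ3 w7=0 w6=0 w1=0 w0=0 w2=1 w4=1 w3=1 w5=0 clk=1
t6.Δ4 w7=1 w6=0 w1=0 w0=0 w2=1 w4=1 w3=1 w5=0 clk=1
t6.Δ5 w7=1 w6=1 w1=0 w0=0 w2=1 w4=1 w3=1 w5=0 clk=1
t6.Δ6 w7=1 w6=1 w1=0 w0=0 w2=0 w4=1 w3=1 w5=0 clk=1
t7.Δ0 w7=1 w6=1 w1=0 w0=0 w2=0 w4=1 w3=1 w5=0 clk=1
t7.Δ1 w7=1 w6=1 w1=0 w0=0 w2=0 w4=1 w3=1 w5=0 clk=0
t8.Δ0 w7=1 w6=1 w1=0 w0=0 w2=0 w4=1 w3=1 w5=0 clk=0
t8.Δ1 w7=1 w6=1 w1=0 w0=0 w2=0 w4=1 w3=1 w5=0 clk=1
t8.Δ2 w7=1 w6=1 w1=1 w0=1 w2=0 w4=1 w3=1 w5=1 clk=1
t8.Δ3 w7=0 w6=0 w1=1 w0=1 w2=1 w4=0 w3=1 w5=1 clk=1
t8.Δ4 w7=1 w6=1 w1=1 w0=1 w2=0 w4=0 w3=1 w5=1 clk=1
t8.Δ5 w7=1 w6=0 w1=1 w0=1 w2=1 w4=0 w3=1 w5=1 clk=1
t8.Δ6 w7=1 w6=0 w1=1 w0=1 w2=0 w4=0 w3=1 w5=1 clk=1

1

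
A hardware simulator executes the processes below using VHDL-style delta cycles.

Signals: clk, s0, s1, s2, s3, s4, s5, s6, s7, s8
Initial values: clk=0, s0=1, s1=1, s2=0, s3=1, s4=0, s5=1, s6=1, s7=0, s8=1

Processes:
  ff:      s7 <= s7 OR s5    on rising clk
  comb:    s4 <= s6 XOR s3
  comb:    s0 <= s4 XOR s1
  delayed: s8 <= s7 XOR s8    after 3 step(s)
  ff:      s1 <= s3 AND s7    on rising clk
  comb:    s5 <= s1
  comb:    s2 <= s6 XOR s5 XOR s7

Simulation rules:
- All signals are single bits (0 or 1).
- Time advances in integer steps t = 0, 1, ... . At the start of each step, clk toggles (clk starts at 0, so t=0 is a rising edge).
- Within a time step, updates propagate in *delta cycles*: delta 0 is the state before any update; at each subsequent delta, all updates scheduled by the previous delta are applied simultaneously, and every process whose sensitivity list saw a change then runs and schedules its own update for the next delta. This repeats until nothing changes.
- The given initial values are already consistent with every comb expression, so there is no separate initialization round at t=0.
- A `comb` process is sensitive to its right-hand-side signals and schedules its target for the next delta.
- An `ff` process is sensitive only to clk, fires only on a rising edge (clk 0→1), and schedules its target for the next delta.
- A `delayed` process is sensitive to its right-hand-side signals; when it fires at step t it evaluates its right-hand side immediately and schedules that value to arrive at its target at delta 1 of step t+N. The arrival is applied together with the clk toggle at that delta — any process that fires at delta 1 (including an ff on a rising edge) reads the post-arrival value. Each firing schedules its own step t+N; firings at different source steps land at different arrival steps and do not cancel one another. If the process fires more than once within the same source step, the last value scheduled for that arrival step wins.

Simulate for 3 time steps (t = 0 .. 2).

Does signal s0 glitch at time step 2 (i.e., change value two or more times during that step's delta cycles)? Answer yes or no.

[bits: s0,clk,s4,s7,s1,s8,s5,s6,s2,s3]
t=0: Δ0=1000111101 Δ1=1100111101 Δ2=1101011101 Δ3=0101010111 Δ4=0101010101 | 4Δ
t=1: Δ0=0101010101 Δ1=0001010101 | 1Δ
t=2: Δ0=0001010101 Δ1=0101010101 Δ2=0101110101 Δ3=1101111101 Δ4=1101111111 | 4Δ

no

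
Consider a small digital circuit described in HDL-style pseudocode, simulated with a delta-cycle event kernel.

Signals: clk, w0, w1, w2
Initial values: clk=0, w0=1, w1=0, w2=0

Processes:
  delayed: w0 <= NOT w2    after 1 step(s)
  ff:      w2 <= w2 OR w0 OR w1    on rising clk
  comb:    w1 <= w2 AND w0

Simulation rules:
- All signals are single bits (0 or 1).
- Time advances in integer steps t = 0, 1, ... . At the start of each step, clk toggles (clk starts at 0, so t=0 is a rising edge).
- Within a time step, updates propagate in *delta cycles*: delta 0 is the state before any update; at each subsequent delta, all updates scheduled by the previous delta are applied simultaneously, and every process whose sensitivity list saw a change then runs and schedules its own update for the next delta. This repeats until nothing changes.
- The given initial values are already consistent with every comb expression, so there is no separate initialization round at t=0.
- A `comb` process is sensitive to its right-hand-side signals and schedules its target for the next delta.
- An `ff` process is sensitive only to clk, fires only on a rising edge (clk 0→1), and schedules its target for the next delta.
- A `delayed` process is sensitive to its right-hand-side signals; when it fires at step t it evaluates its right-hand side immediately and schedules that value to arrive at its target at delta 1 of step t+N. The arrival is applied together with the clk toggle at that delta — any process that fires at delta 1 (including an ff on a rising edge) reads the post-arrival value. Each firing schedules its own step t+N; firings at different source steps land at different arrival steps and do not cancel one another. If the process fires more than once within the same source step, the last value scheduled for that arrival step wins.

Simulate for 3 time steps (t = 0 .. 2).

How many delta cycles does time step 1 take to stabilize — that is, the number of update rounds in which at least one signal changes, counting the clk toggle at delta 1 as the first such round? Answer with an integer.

2

[bits: w1,clk,w0,w2]
t=0: Δ0=0010 Δ1=0110 Δ2=0111 Δ3=1111 | 3Δ
t=1: Δ0=1111 Δ1=1001 Δ2=0001 | 2Δ
t=2: Δ0=0001 Δ1=0101 | 1Δ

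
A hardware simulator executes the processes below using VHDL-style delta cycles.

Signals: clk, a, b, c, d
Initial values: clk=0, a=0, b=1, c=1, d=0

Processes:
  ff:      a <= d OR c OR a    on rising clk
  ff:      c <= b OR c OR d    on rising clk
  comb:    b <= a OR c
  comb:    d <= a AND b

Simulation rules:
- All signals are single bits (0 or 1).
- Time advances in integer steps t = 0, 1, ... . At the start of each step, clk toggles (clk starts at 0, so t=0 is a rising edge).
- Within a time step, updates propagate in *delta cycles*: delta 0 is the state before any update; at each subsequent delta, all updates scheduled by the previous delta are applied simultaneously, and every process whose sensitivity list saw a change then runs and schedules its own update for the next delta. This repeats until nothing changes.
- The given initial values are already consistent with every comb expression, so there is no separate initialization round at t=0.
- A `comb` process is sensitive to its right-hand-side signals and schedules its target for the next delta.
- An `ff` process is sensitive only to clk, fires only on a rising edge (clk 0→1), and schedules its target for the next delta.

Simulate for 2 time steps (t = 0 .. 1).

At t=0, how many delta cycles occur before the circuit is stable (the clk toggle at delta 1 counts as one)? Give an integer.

3

t0.Δ0 a=0 d=0 c=1 clk=0 b=1
t0.Δ1 a=0 d=0 c=1 clk=1 b=1
t0.Δ2 a=1 d=0 c=1 clk=1 b=1
t0.Δ3 a=1 d=1 c=1 clk=1 b=1
t1.Δ0 a=1 d=1 c=1 clk=1 b=1
t1.Δ1 a=1 d=1 c=1 clk=0 b=1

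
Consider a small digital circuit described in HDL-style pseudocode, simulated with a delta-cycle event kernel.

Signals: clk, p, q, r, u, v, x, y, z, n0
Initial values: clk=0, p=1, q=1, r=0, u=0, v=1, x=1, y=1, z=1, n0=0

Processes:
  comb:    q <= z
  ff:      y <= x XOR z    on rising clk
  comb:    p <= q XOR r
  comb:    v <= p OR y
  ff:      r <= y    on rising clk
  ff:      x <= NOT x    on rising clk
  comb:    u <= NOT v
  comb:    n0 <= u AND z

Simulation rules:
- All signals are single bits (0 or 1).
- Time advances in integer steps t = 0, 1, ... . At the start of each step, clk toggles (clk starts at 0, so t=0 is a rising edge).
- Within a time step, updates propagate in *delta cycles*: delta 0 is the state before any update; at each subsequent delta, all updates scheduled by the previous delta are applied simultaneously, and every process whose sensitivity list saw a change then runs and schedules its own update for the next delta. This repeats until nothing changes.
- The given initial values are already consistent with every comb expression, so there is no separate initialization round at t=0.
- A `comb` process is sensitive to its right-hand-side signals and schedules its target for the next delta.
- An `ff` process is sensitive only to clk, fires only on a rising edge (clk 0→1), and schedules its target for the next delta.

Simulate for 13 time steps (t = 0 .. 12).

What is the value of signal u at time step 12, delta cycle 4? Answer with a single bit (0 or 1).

0

t=0 Δ0: v=1 y=1 clk=0 p=1 u=0 q=1 z=1 x=1 r=0 n0=0
  Δ1: clk:0→1
  Δ2: y:1→0, x:1→0, r:0→1
  Δ3: p:1→0
  Δ4: v:1→0
  Δ5: u:0→1
  Δ6: n0:0→1
  (6Δ to stable)
t=1 Δ0: v=0 y=0 clk=1 p=0 u=1 q=1 z=1 x=0 r=1 n0=1
  Δ1: clk:1→0
  (1Δ to stable)
t=2 Δ0: v=0 y=0 clk=0 p=0 u=1 q=1 z=1 x=0 r=1 n0=1
  Δ1: clk:0→1
  Δ2: y:0→1, x:0→1, r:1→0
  Δ3: v:0→1, p:0→1
  Δ4: u:1→0
  Δ5: n0:1→0
  (5Δ to stable)
t=3 Δ0: v=1 y=1 clk=1 p=1 u=0 q=1 z=1 x=1 r=0 n0=0
  Δ1: clk:1→0
  (1Δ to stable)
t=4 Δ0: v=1 y=1 clk=0 p=1 u=0 q=1 z=1 x=1 r=0 n0=0
  Δ1: clk:0→1
  Δ2: y:1→0, x:1→0, r:0→1
  Δ3: p:1→0
  Δ4: v:1→0
  Δ5: u:0→1
  Δ6: n0:0→1
  (6Δ to stable)
t=5 Δ0: v=0 y=0 clk=1 p=0 u=1 q=1 z=1 x=0 r=1 n0=1
  Δ1: clk:1→0
  (1Δ to stable)
t=6 Δ0: v=0 y=0 clk=0 p=0 u=1 q=1 z=1 x=0 r=1 n0=1
  Δ1: clk:0→1
  Δ2: y:0→1, x:0→1, r:1→0
  Δ3: v:0→1, p:0→1
  Δ4: u:1→0
  Δ5: n0:1→0
  (5Δ to stable)
t=7 Δ0: v=1 y=1 clk=1 p=1 u=0 q=1 z=1 x=1 r=0 n0=0
  Δ1: clk:1→0
  (1Δ to stable)
t=8 Δ0: v=1 y=1 clk=0 p=1 u=0 q=1 z=1 x=1 r=0 n0=0
  Δ1: clk:0→1
  Δ2: y:1→0, x:1→0, r:0→1
  Δ3: p:1→0
  Δ4: v:1→0
  Δ5: u:0→1
  Δ6: n0:0→1
  (6Δ to stable)
t=9 Δ0: v=0 y=0 clk=1 p=0 u=1 q=1 z=1 x=0 r=1 n0=1
  Δ1: clk:1→0
  (1Δ to stable)
t=10 Δ0: v=0 y=0 clk=0 p=0 u=1 q=1 z=1 x=0 r=1 n0=1
  Δ1: clk:0→1
  Δ2: y:0→1, x:0→1, r:1→0
  Δ3: v:0→1, p:0→1
  Δ4: u:1→0
  Δ5: n0:1→0
  (5Δ to stable)
t=11 Δ0: v=1 y=1 clk=1 p=1 u=0 q=1 z=1 x=1 r=0 n0=0
  Δ1: clk:1→0
  (1Δ to stable)
t=12 Δ0: v=1 y=1 clk=0 p=1 u=0 q=1 z=1 x=1 r=0 n0=0
  Δ1: clk:0→1
  Δ2: y:1→0, x:1→0, r:0→1
  Δ3: p:1→0
  Δ4: v:1→0
  Δ5: u:0→1
  Δ6: n0:0→1
  (6Δ to stable)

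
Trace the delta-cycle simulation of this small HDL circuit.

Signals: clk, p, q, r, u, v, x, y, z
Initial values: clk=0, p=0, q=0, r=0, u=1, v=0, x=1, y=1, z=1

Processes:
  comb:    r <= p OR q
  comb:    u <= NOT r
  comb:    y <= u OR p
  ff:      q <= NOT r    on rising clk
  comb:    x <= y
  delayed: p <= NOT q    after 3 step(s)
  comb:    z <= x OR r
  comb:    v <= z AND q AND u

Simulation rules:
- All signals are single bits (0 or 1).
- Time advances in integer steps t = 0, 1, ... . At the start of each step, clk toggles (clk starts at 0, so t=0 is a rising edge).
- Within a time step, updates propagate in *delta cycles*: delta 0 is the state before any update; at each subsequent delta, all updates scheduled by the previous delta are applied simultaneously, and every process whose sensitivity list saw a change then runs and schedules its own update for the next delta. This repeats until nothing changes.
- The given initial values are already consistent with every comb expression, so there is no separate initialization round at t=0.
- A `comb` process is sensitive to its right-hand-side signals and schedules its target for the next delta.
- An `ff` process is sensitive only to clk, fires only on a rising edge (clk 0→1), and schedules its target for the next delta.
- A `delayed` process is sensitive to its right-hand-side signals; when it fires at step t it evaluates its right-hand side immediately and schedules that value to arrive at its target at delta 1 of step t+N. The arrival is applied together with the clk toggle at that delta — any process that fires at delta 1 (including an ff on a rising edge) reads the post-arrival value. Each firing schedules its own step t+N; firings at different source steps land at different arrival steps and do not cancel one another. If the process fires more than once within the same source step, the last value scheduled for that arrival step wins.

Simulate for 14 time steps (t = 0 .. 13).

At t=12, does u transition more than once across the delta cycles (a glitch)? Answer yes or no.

no

t=0 Δ0: r=0 u=1 q=0 v=0 p=0 clk=0 y=1 z=1 x=1
  Δ1: clk:0→1
  Δ2: q:0→1
  Δ3: r:0→1, v:0→1
  Δ4: u:1→0
  Δ5: v:1→0, y:1→0
  Δ6: x:1→0
  (6Δ to stable)
t=1 Δ0: r=1 u=0 q=1 v=0 p=0 clk=1 y=0 z=1 x=0
  Δ1: clk:1→0
  (1Δ to stable)
t=2 Δ0: r=1 u=0 q=1 v=0 p=0 clk=0 y=0 z=1 x=0
  Δ1: clk:0→1
  Δ2: q:1→0
  Δ3: r:1→0
  Δ4: u:0→1, z:1→0
  Δ5: y:0→1
  Δ6: x:0→1
  Δ7: z:0→1
  (7Δ to stable)
t=3 Δ0: r=0 u=1 q=0 v=0 p=0 clk=1 y=1 z=1 x=1
  Δ1: clk:1→0
  (1Δ to stable)
t=4 Δ0: r=0 u=1 q=0 v=0 p=0 clk=0 y=1 z=1 x=1
  Δ1: clk:0→1
  Δ2: q:0→1
  Δ3: r:0→1, v:0→1
  Δ4: u:1→0
  Δ5: v:1→0, y:1→0
  Δ6: x:1→0
  (6Δ to stable)
t=5 Δ0: r=1 u=0 q=1 v=0 p=0 clk=1 y=0 z=1 x=0
  Δ1: p:0→1, clk:1→0
  Δ2: y:0→1
  Δ3: x:0→1
  (3Δ to stable)
t=6 Δ0: r=1 u=0 q=1 v=0 p=1 clk=0 y=1 z=1 x=1
  Δ1: clk:0→1
  Δ2: q:1→0
  (2Δ to stable)
t=7 Δ0: r=1 u=0 q=0 v=0 p=1 clk=1 y=1 z=1 x=1
  Δ1: p:1→0, clk:1→0
  Δ2: r:1→0, y:1→0
  Δ3: u:0→1, x:1→0
  Δ4: y:0→1, z:1→0
  Δ5: x:0→1
  Δ6: z:0→1
  (6Δ to stable)
t=8 Δ0: r=0 u=1 q=0 v=0 p=0 clk=0 y=1 z=1 x=1
  Δ1: clk:0→1
  Δ2: q:0→1
  Δ3: r:0→1, v:0→1
  Δ4: u:1→0
  Δ5: v:1→0, y:1→0
  Δ6: x:1→0
  (6Δ to stable)
t=9 Δ0: r=1 u=0 q=1 v=0 p=0 clk=1 y=0 z=1 x=0
  Δ1: p:0→1, clk:1→0
  Δ2: y:0→1
  Δ3: x:0→1
  (3Δ to stable)
t=10 Δ0: r=1 u=0 q=1 v=0 p=1 clk=0 y=1 z=1 x=1
  Δ1: clk:0→1
  Δ2: q:1→0
  (2Δ to stable)
t=11 Δ0: r=1 u=0 q=0 v=0 p=1 clk=1 y=1 z=1 x=1
  Δ1: p:1→0, clk:1→0
  Δ2: r:1→0, y:1→0
  Δ3: u:0→1, x:1→0
  Δ4: y:0→1, z:1→0
  Δ5: x:0→1
  Δ6: z:0→1
  (6Δ to stable)
t=12 Δ0: r=0 u=1 q=0 v=0 p=0 clk=0 y=1 z=1 x=1
  Δ1: clk:0→1
  Δ2: q:0→1
  Δ3: r:0→1, v:0→1
  Δ4: u:1→0
  Δ5: v:1→0, y:1→0
  Δ6: x:1→0
  (6Δ to stable)
t=13 Δ0: r=1 u=0 q=1 v=0 p=0 clk=1 y=0 z=1 x=0
  Δ1: p:0→1, clk:1→0
  Δ2: y:0→1
  Δ3: x:0→1
  (3Δ to stable)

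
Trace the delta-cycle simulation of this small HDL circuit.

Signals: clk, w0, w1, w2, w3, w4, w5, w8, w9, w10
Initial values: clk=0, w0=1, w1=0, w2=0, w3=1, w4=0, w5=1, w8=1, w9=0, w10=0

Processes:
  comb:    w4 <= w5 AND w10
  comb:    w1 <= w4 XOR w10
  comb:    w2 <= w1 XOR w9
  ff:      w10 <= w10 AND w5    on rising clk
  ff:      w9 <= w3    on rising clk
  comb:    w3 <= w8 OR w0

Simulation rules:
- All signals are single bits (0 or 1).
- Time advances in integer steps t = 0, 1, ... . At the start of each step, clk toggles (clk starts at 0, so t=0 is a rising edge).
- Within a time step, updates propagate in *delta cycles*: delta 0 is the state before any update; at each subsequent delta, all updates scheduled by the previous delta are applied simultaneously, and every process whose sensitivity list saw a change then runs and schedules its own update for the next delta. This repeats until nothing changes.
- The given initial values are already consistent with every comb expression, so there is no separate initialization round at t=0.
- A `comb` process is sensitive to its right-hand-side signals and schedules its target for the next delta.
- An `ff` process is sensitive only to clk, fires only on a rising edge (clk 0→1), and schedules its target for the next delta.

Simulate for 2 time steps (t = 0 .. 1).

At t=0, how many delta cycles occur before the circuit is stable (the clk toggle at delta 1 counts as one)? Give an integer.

t0.Δ0 w10=0 clk=0 w5=1 w9=0 w4=0 w1=0 w3=1 w2=0 w8=1 w0=1
t0.Δ1 w10=0 clk=1 w5=1 w9=0 w4=0 w1=0 w3=1 w2=0 w8=1 w0=1
t0.Δ2 w10=0 clk=1 w5=1 w9=1 w4=0 w1=0 w3=1 w2=0 w8=1 w0=1
t0.Δ3 w10=0 clk=1 w5=1 w9=1 w4=0 w1=0 w3=1 w2=1 w8=1 w0=1
t1.Δ0 w10=0 clk=1 w5=1 w9=1 w4=0 w1=0 w3=1 w2=1 w8=1 w0=1
t1.Δ1 w10=0 clk=0 w5=1 w9=1 w4=0 w1=0 w3=1 w2=1 w8=1 w0=1

3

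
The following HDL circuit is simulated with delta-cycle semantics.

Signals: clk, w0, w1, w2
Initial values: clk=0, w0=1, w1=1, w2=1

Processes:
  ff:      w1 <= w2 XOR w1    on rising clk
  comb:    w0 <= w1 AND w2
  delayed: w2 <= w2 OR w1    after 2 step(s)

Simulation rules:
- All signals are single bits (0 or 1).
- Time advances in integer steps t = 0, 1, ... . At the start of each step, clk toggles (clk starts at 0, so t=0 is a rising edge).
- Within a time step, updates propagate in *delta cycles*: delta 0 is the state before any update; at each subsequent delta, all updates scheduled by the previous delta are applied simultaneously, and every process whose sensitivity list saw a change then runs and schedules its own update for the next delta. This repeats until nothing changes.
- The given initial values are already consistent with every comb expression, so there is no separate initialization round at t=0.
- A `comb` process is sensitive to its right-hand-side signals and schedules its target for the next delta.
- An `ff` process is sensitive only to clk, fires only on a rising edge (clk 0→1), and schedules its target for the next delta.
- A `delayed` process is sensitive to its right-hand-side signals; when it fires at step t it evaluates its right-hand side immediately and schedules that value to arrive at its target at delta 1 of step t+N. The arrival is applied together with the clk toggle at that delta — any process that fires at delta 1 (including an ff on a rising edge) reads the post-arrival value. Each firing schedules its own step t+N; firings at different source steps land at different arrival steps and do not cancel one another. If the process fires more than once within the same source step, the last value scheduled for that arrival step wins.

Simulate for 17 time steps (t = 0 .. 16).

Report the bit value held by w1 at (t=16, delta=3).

t0.Δ0 w1=1 w0=1 clk=0 w2=1
t0.Δ1 w1=1 w0=1 clk=1 w2=1
t0.Δ2 w1=0 w0=1 clk=1 w2=1
t0.Δ3 w1=0 w0=0 clk=1 w2=1
t1.Δ0 w1=0 w0=0 clk=1 w2=1
t1.Δ1 w1=0 w0=0 clk=0 w2=1
t2.Δ0 w1=0 w0=0 clk=0 w2=1
t2.Δ1 w1=0 w0=0 clk=1 w2=1
t2.Δ2 w1=1 w0=0 clk=1 w2=1
t2.Δ3 w1=1 w0=1 clk=1 w2=1
t3.Δ0 w1=1 w0=1 clk=1 w2=1
t3.Δ1 w1=1 w0=1 clk=0 w2=1
t4.Δ0 w1=1 w0=1 clk=0 w2=1
t4.Δ1 w1=1 w0=1 clk=1 w2=1
t4.Δ2 w1=0 w0=1 clk=1 w2=1
t4.Δ3 w1=0 w0=0 clk=1 w2=1
t5.Δ0 w1=0 w0=0 clk=1 w2=1
t5.Δ1 w1=0 w0=0 clk=0 w2=1
t6.Δ0 w1=0 w0=0 clk=0 w2=1
t6.Δ1 w1=0 w0=0 clk=1 w2=1
t6.Δ2 w1=1 w0=0 clk=1 w2=1
t6.Δ3 w1=1 w0=1 clk=1 w2=1
t7.Δ0 w1=1 w0=1 clk=1 w2=1
t7.Δ1 w1=1 w0=1 clk=0 w2=1
t8.Δ0 w1=1 w0=1 clk=0 w2=1
t8.Δ1 w1=1 w0=1 clk=1 w2=1
t8.Δ2 w1=0 w0=1 clk=1 w2=1
t8.Δ3 w1=0 w0=0 clk=1 w2=1
t9.Δ0 w1=0 w0=0 clk=1 w2=1
t9.Δ1 w1=0 w0=0 clk=0 w2=1
t10.Δ0 w1=0 w0=0 clk=0 w2=1
t10.Δ1 w1=0 w0=0 clk=1 w2=1
t10.Δ2 w1=1 w0=0 clk=1 w2=1
t10.Δ3 w1=1 w0=1 clk=1 w2=1
t11.Δ0 w1=1 w0=1 clk=1 w2=1
t11.Δ1 w1=1 w0=1 clk=0 w2=1
t12.Δ0 w1=1 w0=1 clk=0 w2=1
t12.Δ1 w1=1 w0=1 clk=1 w2=1
t12.Δ2 w1=0 w0=1 clk=1 w2=1
t12.Δ3 w1=0 w0=0 clk=1 w2=1
t13.Δ0 w1=0 w0=0 clk=1 w2=1
t13.Δ1 w1=0 w0=0 clk=0 w2=1
t14.Δ0 w1=0 w0=0 clk=0 w2=1
t14.Δ1 w1=0 w0=0 clk=1 w2=1
t14.Δ2 w1=1 w0=0 clk=1 w2=1
t14.Δ3 w1=1 w0=1 clk=1 w2=1
t15.Δ0 w1=1 w0=1 clk=1 w2=1
t15.Δ1 w1=1 w0=1 clk=0 w2=1
t16.Δ0 w1=1 w0=1 clk=0 w2=1
t16.Δ1 w1=1 w0=1 clk=1 w2=1
t16.Δ2 w1=0 w0=1 clk=1 w2=1
t16.Δ3 w1=0 w0=0 clk=1 w2=1

0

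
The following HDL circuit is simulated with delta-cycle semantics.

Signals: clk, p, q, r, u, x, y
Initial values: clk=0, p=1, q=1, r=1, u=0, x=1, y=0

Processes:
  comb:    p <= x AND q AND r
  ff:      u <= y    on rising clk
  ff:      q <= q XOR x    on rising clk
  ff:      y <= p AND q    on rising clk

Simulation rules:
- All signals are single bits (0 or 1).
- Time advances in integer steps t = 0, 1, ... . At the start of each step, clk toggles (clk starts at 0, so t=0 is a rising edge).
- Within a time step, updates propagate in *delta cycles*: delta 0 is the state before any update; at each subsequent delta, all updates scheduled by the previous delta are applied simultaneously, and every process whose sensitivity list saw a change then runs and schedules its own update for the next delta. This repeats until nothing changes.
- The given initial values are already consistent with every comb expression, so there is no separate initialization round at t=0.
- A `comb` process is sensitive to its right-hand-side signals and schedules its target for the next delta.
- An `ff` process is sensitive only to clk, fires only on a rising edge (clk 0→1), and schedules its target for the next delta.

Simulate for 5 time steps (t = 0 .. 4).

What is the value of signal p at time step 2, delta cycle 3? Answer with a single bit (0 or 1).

1

t0.Δ0 q=1 x=1 p=1 y=0 r=1 u=0 clk=0
t0.Δ1 q=1 x=1 p=1 y=0 r=1 u=0 clk=1
t0.Δ2 q=0 x=1 p=1 y=1 r=1 u=0 clk=1
t0.Δ3 q=0 x=1 p=0 y=1 r=1 u=0 clk=1
t1.Δ0 q=0 x=1 p=0 y=1 r=1 u=0 clk=1
t1.Δ1 q=0 x=1 p=0 y=1 r=1 u=0 clk=0
t2.Δ0 q=0 x=1 p=0 y=1 r=1 u=0 clk=0
t2.Δ1 q=0 x=1 p=0 y=1 r=1 u=0 clk=1
t2.Δ2 q=1 x=1 p=0 y=0 r=1 u=1 clk=1
t2.Δ3 q=1 x=1 p=1 y=0 r=1 u=1 clk=1
t3.Δ0 q=1 x=1 p=1 y=0 r=1 u=1 clk=1
t3.Δ1 q=1 x=1 p=1 y=0 r=1 u=1 clk=0
t4.Δ0 q=1 x=1 p=1 y=0 r=1 u=1 clk=0
t4.Δ1 q=1 x=1 p=1 y=0 r=1 u=1 clk=1
t4.Δ2 q=0 x=1 p=1 y=1 r=1 u=0 clk=1
t4.Δ3 q=0 x=1 p=0 y=1 r=1 u=0 clk=1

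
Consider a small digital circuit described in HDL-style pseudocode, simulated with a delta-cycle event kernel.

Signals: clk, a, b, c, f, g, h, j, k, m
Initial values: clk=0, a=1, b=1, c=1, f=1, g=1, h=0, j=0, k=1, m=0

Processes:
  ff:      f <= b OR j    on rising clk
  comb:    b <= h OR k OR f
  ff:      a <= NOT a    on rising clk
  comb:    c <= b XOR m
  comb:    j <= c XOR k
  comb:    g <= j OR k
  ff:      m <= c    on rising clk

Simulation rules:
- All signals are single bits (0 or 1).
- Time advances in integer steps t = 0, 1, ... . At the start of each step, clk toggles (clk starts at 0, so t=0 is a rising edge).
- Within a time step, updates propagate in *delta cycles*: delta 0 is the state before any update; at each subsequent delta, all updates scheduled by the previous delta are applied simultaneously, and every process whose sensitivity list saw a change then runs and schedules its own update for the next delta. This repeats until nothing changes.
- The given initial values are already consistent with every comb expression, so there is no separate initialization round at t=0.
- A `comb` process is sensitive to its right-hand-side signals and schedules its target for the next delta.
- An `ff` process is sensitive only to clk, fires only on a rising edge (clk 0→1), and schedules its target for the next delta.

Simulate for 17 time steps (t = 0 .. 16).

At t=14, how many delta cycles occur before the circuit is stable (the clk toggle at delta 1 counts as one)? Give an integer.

4

[bits: a,f,j,k,b,c,m,clk,g,h]
t=0: Δ0=1101110010 Δ1=1101110110 Δ2=0101111110 Δ3=0101101110 Δ4=0111101110 | 4Δ
t=1: Δ0=0111101110 Δ1=0111101010 | 1Δ
t=2: Δ0=0111101010 Δ1=0111101110 Δ2=1111100110 Δ3=1111110110 Δ4=1101110110 | 4Δ
t=3: Δ0=1101110110 Δ1=1101110010 | 1Δ
t=4: Δ0=1101110010 Δ1=1101110110 Δ2=0101111110 Δ3=0101101110 Δ4=0111101110 | 4Δ
t=5: Δ0=0111101110 Δ1=0111101010 | 1Δ
t=6: Δ0=0111101010 Δ1=0111101110 Δ2=1111100110 Δ3=1111110110 Δ4=1101110110 | 4Δ
t=7: Δ0=1101110110 Δ1=1101110010 | 1Δ
t=8: Δ0=1101110010 Δ1=1101110110 Δ2=0101111110 Δ3=0101101110 Δ4=0111101110 | 4Δ
t=9: Δ0=0111101110 Δ1=0111101010 | 1Δ
t=10: Δ0=0111101010 Δ1=0111101110 Δ2=1111100110 Δ3=1111110110 Δ4=1101110110 | 4Δ
t=11: Δ0=1101110110 Δ1=1101110010 | 1Δ
t=12: Δ0=1101110010 Δ1=1101110110 Δ2=0101111110 Δ3=0101101110 Δ4=0111101110 | 4Δ
t=13: Δ0=0111101110 Δ1=0111101010 | 1Δ
t=14: Δ0=0111101010 Δ1=0111101110 Δ2=1111100110 Δ3=1111110110 Δ4=1101110110 | 4Δ
t=15: Δ0=1101110110 Δ1=1101110010 | 1Δ
t=16: Δ0=1101110010 Δ1=1101110110 Δ2=0101111110 Δ3=0101101110 Δ4=0111101110 | 4Δ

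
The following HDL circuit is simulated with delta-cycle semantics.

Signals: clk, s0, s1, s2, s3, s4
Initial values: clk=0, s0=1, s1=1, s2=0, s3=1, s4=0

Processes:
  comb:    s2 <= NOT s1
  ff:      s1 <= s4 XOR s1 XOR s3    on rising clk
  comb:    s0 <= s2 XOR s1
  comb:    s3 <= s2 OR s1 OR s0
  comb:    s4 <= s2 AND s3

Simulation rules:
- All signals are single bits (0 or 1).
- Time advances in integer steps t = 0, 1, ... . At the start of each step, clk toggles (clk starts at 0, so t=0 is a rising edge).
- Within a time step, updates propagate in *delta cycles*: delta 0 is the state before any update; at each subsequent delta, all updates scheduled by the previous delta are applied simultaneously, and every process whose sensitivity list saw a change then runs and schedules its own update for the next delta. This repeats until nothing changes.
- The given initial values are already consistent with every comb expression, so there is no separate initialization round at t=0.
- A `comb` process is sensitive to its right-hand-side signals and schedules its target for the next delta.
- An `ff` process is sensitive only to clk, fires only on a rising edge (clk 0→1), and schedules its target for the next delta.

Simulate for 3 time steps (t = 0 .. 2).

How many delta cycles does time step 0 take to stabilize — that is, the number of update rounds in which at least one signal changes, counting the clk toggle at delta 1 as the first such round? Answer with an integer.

[bits: s0,s1,s4,clk,s2,s3]
t=0: Δ0=110001 Δ1=110101 Δ2=100101 Δ3=000111 Δ4=101111 | 4Δ
t=1: Δ0=101111 Δ1=101011 | 1Δ
t=2: Δ0=101011 Δ1=101111 | 1Δ

4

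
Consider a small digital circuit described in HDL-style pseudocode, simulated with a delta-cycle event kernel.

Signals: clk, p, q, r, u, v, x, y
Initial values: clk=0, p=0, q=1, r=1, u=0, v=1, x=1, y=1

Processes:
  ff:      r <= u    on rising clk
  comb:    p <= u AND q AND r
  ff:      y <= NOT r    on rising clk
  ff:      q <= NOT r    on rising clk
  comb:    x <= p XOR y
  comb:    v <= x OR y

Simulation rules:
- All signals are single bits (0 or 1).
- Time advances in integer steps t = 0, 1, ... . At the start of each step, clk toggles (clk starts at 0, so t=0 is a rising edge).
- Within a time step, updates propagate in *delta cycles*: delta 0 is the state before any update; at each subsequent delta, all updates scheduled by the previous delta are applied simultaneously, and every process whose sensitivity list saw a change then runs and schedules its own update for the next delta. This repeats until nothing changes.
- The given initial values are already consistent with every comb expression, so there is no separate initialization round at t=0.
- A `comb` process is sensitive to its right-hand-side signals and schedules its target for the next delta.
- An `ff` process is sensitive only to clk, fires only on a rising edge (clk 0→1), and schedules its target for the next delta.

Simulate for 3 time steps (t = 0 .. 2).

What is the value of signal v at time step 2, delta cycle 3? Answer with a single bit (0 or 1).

[bits: u,x,q,r,v,clk,p,y]
t=0: Δ0=01111001 Δ1=01111101 Δ2=01001100 Δ3=00001100 Δ4=00000100 | 4Δ
t=1: Δ0=00000100 Δ1=00000000 | 1Δ
t=2: Δ0=00000000 Δ1=00000100 Δ2=00100101 Δ3=01101101 | 3Δ

1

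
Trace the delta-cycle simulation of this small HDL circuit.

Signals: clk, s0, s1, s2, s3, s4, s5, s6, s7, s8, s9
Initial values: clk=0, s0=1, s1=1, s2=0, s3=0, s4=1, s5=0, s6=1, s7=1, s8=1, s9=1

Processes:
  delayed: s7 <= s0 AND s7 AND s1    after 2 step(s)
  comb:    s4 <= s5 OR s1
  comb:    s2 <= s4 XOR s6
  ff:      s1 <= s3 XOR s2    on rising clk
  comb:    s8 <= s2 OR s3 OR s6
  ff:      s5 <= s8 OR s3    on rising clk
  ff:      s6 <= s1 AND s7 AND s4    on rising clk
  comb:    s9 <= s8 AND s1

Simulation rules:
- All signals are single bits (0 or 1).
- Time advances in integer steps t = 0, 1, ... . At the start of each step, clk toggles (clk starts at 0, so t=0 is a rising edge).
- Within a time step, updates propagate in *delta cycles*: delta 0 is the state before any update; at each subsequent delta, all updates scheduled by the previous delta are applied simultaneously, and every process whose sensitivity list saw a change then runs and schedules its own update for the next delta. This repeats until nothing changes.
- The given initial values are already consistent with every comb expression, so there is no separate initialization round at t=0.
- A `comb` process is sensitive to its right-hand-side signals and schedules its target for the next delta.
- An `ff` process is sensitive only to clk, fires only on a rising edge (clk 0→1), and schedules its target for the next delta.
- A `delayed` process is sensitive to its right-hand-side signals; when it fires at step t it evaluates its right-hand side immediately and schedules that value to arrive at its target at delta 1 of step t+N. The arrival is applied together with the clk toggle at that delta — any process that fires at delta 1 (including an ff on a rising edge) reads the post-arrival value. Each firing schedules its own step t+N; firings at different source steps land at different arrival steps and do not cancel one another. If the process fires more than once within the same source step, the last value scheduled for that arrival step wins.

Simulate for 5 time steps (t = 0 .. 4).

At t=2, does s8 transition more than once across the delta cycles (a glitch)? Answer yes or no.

[bits: s9,s8,s1,clk,s2,s3,s6,s0,s4,s7,s5]
t=0: Δ0=11100011110 Δ1=11110011110 Δ2=11010011111 Δ3=01010011111 | 3Δ
t=1: Δ0=01010011111 Δ1=01000011111 | 1Δ
t=2: Δ0=01000011111 Δ1=01010011101 Δ2=01010001101 Δ3=00011001101 Δ4=01011001101 | 4Δ
t=3: Δ0=01011001101 Δ1=01001001101 | 1Δ
t=4: Δ0=01001001101 Δ1=01011001101 Δ2=01111001101 Δ3=11111001101 | 3Δ

yes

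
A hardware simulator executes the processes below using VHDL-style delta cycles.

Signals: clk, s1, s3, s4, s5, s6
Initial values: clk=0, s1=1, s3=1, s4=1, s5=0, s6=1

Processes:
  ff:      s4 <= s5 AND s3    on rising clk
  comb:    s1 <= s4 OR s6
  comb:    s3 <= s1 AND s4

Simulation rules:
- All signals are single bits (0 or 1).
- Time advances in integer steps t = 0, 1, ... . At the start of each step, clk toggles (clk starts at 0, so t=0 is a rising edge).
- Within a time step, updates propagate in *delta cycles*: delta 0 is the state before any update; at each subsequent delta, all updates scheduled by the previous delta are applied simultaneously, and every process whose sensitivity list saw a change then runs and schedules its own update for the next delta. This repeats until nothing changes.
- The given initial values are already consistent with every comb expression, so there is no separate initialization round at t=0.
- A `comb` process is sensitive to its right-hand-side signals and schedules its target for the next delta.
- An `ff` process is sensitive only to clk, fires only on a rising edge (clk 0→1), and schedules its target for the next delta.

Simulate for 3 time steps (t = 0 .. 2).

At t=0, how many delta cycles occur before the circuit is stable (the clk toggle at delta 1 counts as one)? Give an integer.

3

t0.Δ0 s6=1 s1=1 s4=1 s5=0 clk=0 s3=1
t0.Δ1 s6=1 s1=1 s4=1 s5=0 clk=1 s3=1
t0.Δ2 s6=1 s1=1 s4=0 s5=0 clk=1 s3=1
t0.Δ3 s6=1 s1=1 s4=0 s5=0 clk=1 s3=0
t1.Δ0 s6=1 s1=1 s4=0 s5=0 clk=1 s3=0
t1.Δ1 s6=1 s1=1 s4=0 s5=0 clk=0 s3=0
t2.Δ0 s6=1 s1=1 s4=0 s5=0 clk=0 s3=0
t2.Δ1 s6=1 s1=1 s4=0 s5=0 clk=1 s3=0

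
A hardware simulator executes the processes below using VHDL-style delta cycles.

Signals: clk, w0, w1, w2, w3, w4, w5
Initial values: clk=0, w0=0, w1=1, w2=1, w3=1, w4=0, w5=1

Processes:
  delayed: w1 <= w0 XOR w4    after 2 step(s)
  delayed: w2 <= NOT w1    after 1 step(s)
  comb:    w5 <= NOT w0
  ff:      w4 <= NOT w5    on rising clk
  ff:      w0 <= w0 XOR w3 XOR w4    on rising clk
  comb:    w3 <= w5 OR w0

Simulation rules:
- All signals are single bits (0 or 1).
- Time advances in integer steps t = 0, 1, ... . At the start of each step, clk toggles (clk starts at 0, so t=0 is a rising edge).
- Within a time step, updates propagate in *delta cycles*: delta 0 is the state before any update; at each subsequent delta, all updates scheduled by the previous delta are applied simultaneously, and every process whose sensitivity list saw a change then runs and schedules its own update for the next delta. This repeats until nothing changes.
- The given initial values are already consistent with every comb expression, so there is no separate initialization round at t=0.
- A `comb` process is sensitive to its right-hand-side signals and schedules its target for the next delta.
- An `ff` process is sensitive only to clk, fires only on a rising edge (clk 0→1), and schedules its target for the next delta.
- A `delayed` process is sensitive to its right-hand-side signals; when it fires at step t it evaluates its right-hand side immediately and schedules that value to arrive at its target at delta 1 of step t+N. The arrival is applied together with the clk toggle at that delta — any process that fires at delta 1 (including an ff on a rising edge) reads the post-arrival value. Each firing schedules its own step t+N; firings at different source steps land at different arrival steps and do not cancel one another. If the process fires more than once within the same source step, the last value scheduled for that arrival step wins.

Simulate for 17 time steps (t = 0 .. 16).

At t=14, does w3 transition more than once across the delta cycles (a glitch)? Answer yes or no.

yes

t0.Δ0 w0=0 w3=1 w2=1 w5=1 w1=1 w4=0 clk=0
t0.Δ1 w0=0 w3=1 w2=1 w5=1 w1=1 w4=0 clk=1
t0.Δ2 w0=1 w3=1 w2=1 w5=1 w1=1 w4=0 clk=1
t0.Δ3 w0=1 w3=1 w2=1 w5=0 w1=1 w4=0 clk=1
t1.Δ0 w0=1 w3=1 w2=1 w5=0 w1=1 w4=0 clk=1
t1.Δ1 w0=1 w3=1 w2=1 w5=0 w1=1 w4=0 clk=0
t2.Δ0 w0=1 w3=1 w2=1 w5=0 w1=1 w4=0 clk=0
t2.Δ1 w0=1 w3=1 w2=1 w5=0 w1=1 w4=0 clk=1
t2.Δ2 w0=0 w3=1 w2=1 w5=0 w1=1 w4=1 clk=1
t2.Δ3 w0=0 w3=0 w2=1 w5=1 w1=1 w4=1 clk=1
t2.Δ4 w0=0 w3=1 w2=1 w5=1 w1=1 w4=1 clk=1
t3.Δ0 w0=0 w3=1 w2=1 w5=1 w1=1 w4=1 clk=1
t3.Δ1 w0=0 w3=1 w2=1 w5=1 w1=1 w4=1 clk=0
t4.Δ0 w0=0 w3=1 w2=1 w5=1 w1=1 w4=1 clk=0
t4.Δ1 w0=0 w3=1 w2=1 w5=1 w1=1 w4=1 clk=1
t4.Δ2 w0=0 w3=1 w2=1 w5=1 w1=1 w4=0 clk=1
t5.Δ0 w0=0 w3=1 w2=1 w5=1 w1=1 w4=0 clk=1
t5.Δ1 w0=0 w3=1 w2=1 w5=1 w1=1 w4=0 clk=0
t6.Δ0 w0=0 w3=1 w2=1 w5=1 w1=1 w4=0 clk=0
t6.Δ1 w0=0 w3=1 w2=1 w5=1 w1=0 w4=0 clk=1
t6.Δ2 w0=1 w3=1 w2=1 w5=1 w1=0 w4=0 clk=1
t6.Δ3 w0=1 w3=1 w2=1 w5=0 w1=0 w4=0 clk=1
t7.Δ0 w0=1 w3=1 w2=1 w5=0 w1=0 w4=0 clk=1
t7.Δ1 w0=1 w3=1 w2=1 w5=0 w1=0 w4=0 clk=0
t8.Δ0 w0=1 w3=1 w2=1 w5=0 w1=0 w4=0 clk=0
t8.Δ1 w0=1 w3=1 w2=1 w5=0 w1=1 w4=0 clk=1
t8.Δ2 w0=0 w3=1 w2=1 w5=0 w1=1 w4=1 clk=1
t8.Δ3 w0=0 w3=0 w2=1 w5=1 w1=1 w4=1 clk=1
t8.Δ4 w0=0 w3=1 w2=1 w5=1 w1=1 w4=1 clk=1
t9.Δ0 w0=0 w3=1 w2=1 w5=1 w1=1 w4=1 clk=1
t9.Δ1 w0=0 w3=1 w2=0 w5=1 w1=1 w4=1 clk=0
t10.Δ0 w0=0 w3=1 w2=0 w5=1 w1=1 w4=1 clk=0
t10.Δ1 w0=0 w3=1 w2=0 w5=1 w1=1 w4=1 clk=1
t10.Δ2 w0=0 w3=1 w2=0 w5=1 w1=1 w4=0 clk=1
t11.Δ0 w0=0 w3=1 w2=0 w5=1 w1=1 w4=0 clk=1
t11.Δ1 w0=0 w3=1 w2=0 w5=1 w1=1 w4=0 clk=0
t12.Δ0 w0=0 w3=1 w2=0 w5=1 w1=1 w4=0 clk=0
t12.Δ1 w0=0 w3=1 w2=0 w5=1 w1=0 w4=0 clk=1
t12.Δ2 w0=1 w3=1 w2=0 w5=1 w1=0 w4=0 clk=1
t12.Δ3 w0=1 w3=1 w2=0 w5=0 w1=0 w4=0 clk=1
t13.Δ0 w0=1 w3=1 w2=0 w5=0 w1=0 w4=0 clk=1
t13.Δ1 w0=1 w3=1 w2=1 w5=0 w1=0 w4=0 clk=0
t14.Δ0 w0=1 w3=1 w2=1 w5=0 w1=0 w4=0 clk=0
t14.Δ1 w0=1 w3=1 w2=1 w5=0 w1=1 w4=0 clk=1
t14.Δ2 w0=0 w3=1 w2=1 w5=0 w1=1 w4=1 clk=1
t14.Δ3 w0=0 w3=0 w2=1 w5=1 w1=1 w4=1 clk=1
t14.Δ4 w0=0 w3=1 w2=1 w5=1 w1=1 w4=1 clk=1
t15.Δ0 w0=0 w3=1 w2=1 w5=1 w1=1 w4=1 clk=1
t15.Δ1 w0=0 w3=1 w2=0 w5=1 w1=1 w4=1 clk=0
t16.Δ0 w0=0 w3=1 w2=0 w5=1 w1=1 w4=1 clk=0
t16.Δ1 w0=0 w3=1 w2=0 w5=1 w1=1 w4=1 clk=1
t16.Δ2 w0=0 w3=1 w2=0 w5=1 w1=1 w4=0 clk=1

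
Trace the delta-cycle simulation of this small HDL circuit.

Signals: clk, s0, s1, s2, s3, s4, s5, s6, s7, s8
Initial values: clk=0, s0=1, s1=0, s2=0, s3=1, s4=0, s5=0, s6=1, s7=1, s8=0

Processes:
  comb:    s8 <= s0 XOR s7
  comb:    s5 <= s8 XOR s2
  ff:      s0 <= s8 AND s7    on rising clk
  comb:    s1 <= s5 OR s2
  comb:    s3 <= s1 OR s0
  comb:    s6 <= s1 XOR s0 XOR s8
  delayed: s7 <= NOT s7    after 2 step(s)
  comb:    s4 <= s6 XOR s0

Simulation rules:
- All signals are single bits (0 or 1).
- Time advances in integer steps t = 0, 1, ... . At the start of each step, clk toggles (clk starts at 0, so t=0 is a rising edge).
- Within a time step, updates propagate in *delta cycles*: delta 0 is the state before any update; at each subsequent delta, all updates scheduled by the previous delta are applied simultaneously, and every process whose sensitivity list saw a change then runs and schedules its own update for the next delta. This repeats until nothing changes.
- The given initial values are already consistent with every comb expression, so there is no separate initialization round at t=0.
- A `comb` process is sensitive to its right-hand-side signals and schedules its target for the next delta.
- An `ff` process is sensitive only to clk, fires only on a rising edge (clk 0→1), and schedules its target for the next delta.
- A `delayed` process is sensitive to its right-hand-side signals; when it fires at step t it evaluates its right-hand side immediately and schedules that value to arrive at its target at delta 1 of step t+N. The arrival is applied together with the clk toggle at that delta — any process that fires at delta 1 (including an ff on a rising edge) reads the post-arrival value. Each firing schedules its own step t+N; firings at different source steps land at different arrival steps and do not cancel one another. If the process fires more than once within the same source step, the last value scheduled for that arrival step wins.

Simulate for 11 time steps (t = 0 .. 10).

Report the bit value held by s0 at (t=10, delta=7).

t0.Δ0 s1=0 s8=0 s6=1 s0=1 s7=1 clk=0 s5=0 s2=0 s4=0 s3=1
t0.Δ1 s1=0 s8=0 s6=1 s0=1 s7=1 clk=1 s5=0 s2=0 s4=0 s3=1
t0.Δ2 s1=0 s8=0 s6=1 s0=0 s7=1 clk=1 s5=0 s2=0 s4=0 s3=1
t0.Δ3 s1=0 s8=1 s6=0 s0=0 s7=1 clk=1 s5=0 s2=0 s4=1 s3=0
t0.Δ4 s1=0 s8=1 s6=1 s0=0 s7=1 clk=1 s5=1 s2=0 s4=0 s3=0
t0.Δ5 s1=1 s8=1 s6=1 s0=0 s7=1 clk=1 s5=1 s2=0 s4=1 s3=0
t0.Δ6 s1=1 s8=1 s6=0 s0=0 s7=1 clk=1 s5=1 s2=0 s4=1 s3=1
t0.Δ7 s1=1 s8=1 s6=0 s0=0 s7=1 clk=1 s5=1 s2=0 s4=0 s3=1
t1.Δ0 s1=1 s8=1 s6=0 s0=0 s7=1 clk=1 s5=1 s2=0 s4=0 s3=1
t1.Δ1 s1=1 s8=1 s6=0 s0=0 s7=1 clk=0 s5=1 s2=0 s4=0 s3=1
t2.Δ0 s1=1 s8=1 s6=0 s0=0 s7=1 clk=0 s5=1 s2=0 s4=0 s3=1
t2.Δ1 s1=1 s8=1 s6=0 s0=0 s7=1 clk=1 s5=1 s2=0 s4=0 s3=1
t2.Δ2 s1=1 s8=1 s6=0 s0=1 s7=1 clk=1 s5=1 s2=0 s4=0 s3=1
t2.Δ3 s1=1 s8=0 s6=1 s0=1 s7=1 clk=1 s5=1 s2=0 s4=1 s3=1
t2.Δ4 s1=1 s8=0 s6=0 s0=1 s7=1 clk=1 s5=0 s2=0 s4=0 s3=1
t2.Δ5 s1=0 s8=0 s6=0 s0=1 s7=1 clk=1 s5=0 s2=0 s4=1 s3=1
t2.Δ6 s1=0 s8=0 s6=1 s0=1 s7=1 clk=1 s5=0 s2=0 s4=1 s3=1
t2.Δ7 s1=0 s8=0 s6=1 s0=1 s7=1 clk=1 s5=0 s2=0 s4=0 s3=1
t3.Δ0 s1=0 s8=0 s6=1 s0=1 s7=1 clk=1 s5=0 s2=0 s4=0 s3=1
t3.Δ1 s1=0 s8=0 s6=1 s0=1 s7=1 clk=0 s5=0 s2=0 s4=0 s3=1
t4.Δ0 s1=0 s8=0 s6=1 s0=1 s7=1 clk=0 s5=0 s2=0 s4=0 s3=1
t4.Δ1 s1=0 s8=0 s6=1 s0=1 s7=1 clk=1 s5=0 s2=0 s4=0 s3=1
t4.Δ2 s1=0 s8=0 s6=1 s0=0 s7=1 clk=1 s5=0 s2=0 s4=0 s3=1
t4.Δ3 s1=0 s8=1 s6=0 s0=0 s7=1 clk=1 s5=0 s2=0 s4=1 s3=0
t4.Δ4 s1=0 s8=1 s6=1 s0=0 s7=1 clk=1 s5=1 s2=0 s4=0 s3=0
t4.Δ5 s1=1 s8=1 s6=1 s0=0 s7=1 clk=1 s5=1 s2=0 s4=1 s3=0
t4.Δ6 s1=1 s8=1 s6=0 s0=0 s7=1 clk=1 s5=1 s2=0 s4=1 s3=1
t4.Δ7 s1=1 s8=1 s6=0 s0=0 s7=1 clk=1 s5=1 s2=0 s4=0 s3=1
t5.Δ0 s1=1 s8=1 s6=0 s0=0 s7=1 clk=1 s5=1 s2=0 s4=0 s3=1
t5.Δ1 s1=1 s8=1 s6=0 s0=0 s7=1 clk=0 s5=1 s2=0 s4=0 s3=1
t6.Δ0 s1=1 s8=1 s6=0 s0=0 s7=1 clk=0 s5=1 s2=0 s4=0 s3=1
t6.Δ1 s1=1 s8=1 s6=0 s0=0 s7=1 clk=1 s5=1 s2=0 s4=0 s3=1
t6.Δ2 s1=1 s8=1 s6=0 s0=1 s7=1 clk=1 s5=1 s2=0 s4=0 s3=1
t6.Δ3 s1=1 s8=0 s6=1 s0=1 s7=1 clk=1 s5=1 s2=0 s4=1 s3=1
t6.Δ4 s1=1 s8=0 s6=0 s0=1 s7=1 clk=1 s5=0 s2=0 s4=0 s3=1
t6.Δ5 s1=0 s8=0 s6=0 s0=1 s7=1 clk=1 s5=0 s2=0 s4=1 s3=1
t6.Δ6 s1=0 s8=0 s6=1 s0=1 s7=1 clk=1 s5=0 s2=0 s4=1 s3=1
t6.Δ7 s1=0 s8=0 s6=1 s0=1 s7=1 clk=1 s5=0 s2=0 s4=0 s3=1
t7.Δ0 s1=0 s8=0 s6=1 s0=1 s7=1 clk=1 s5=0 s2=0 s4=0 s3=1
t7.Δ1 s1=0 s8=0 s6=1 s0=1 s7=1 clk=0 s5=0 s2=0 s4=0 s3=1
t8.Δ0 s1=0 s8=0 s6=1 s0=1 s7=1 clk=0 s5=0 s2=0 s4=0 s3=1
t8.Δ1 s1=0 s8=0 s6=1 s0=1 s7=1 clk=1 s5=0 s2=0 s4=0 s3=1
t8.Δ2 s1=0 s8=0 s6=1 s0=0 s7=1 clk=1 s5=0 s2=0 s4=0 s3=1
t8.Δ3 s1=0 s8=1 s6=0 s0=0 s7=1 clk=1 s5=0 s2=0 s4=1 s3=0
t8.Δ4 s1=0 s8=1 s6=1 s0=0 s7=1 clk=1 s5=1 s2=0 s4=0 s3=0
t8.Δ5 s1=1 s8=1 s6=1 s0=0 s7=1 clk=1 s5=1 s2=0 s4=1 s3=0
t8.Δ6 s1=1 s8=1 s6=0 s0=0 s7=1 clk=1 s5=1 s2=0 s4=1 s3=1
t8.Δ7 s1=1 s8=1 s6=0 s0=0 s7=1 clk=1 s5=1 s2=0 s4=0 s3=1
t9.Δ0 s1=1 s8=1 s6=0 s0=0 s7=1 clk=1 s5=1 s2=0 s4=0 s3=1
t9.Δ1 s1=1 s8=1 s6=0 s0=0 s7=1 clk=0 s5=1 s2=0 s4=0 s3=1
t10.Δ0 s1=1 s8=1 s6=0 s0=0 s7=1 clk=0 s5=1 s2=0 s4=0 s3=1
t10.Δ1 s1=1 s8=1 s6=0 s0=0 s7=1 clk=1 s5=1 s2=0 s4=0 s3=1
t10.Δ2 s1=1 s8=1 s6=0 s0=1 s7=1 clk=1 s5=1 s2=0 s4=0 s3=1
t10.Δ3 s1=1 s8=0 s6=1 s0=1 s7=1 clk=1 s5=1 s2=0 s4=1 s3=1
t10.Δ4 s1=1 s8=0 s6=0 s0=1 s7=1 clk=1 s5=0 s2=0 s4=0 s3=1
t10.Δ5 s1=0 s8=0 s6=0 s0=1 s7=1 clk=1 s5=0 s2=0 s4=1 s3=1
t10.Δ6 s1=0 s8=0 s6=1 s0=1 s7=1 clk=1 s5=0 s2=0 s4=1 s3=1
t10.Δ7 s1=0 s8=0 s6=1 s0=1 s7=1 clk=1 s5=0 s2=0 s4=0 s3=1

1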